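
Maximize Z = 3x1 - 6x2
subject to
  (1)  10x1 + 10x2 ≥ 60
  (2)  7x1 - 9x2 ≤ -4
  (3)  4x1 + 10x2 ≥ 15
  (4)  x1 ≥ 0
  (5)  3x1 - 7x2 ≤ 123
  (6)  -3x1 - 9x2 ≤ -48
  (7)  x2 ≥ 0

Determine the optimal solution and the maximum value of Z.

Corner points and Z = 3x1 - 6x2:
  (0, 6) → Z = -36
  (1, 5) → Z = -27
  (22/5, 58/15) → Z = -10
The feasible region is unbounded (it extends along (0, 1), (9, 7)), but Z strictly decreases along every unbounded feasible direction, so there is no improving ray and the maximum is attained at a vertex.

The binding constraints are 7x1 - 9x2 = -4 and -3x1 - 9x2 = -48.
Solving simultaneously gives x1 = 22/5, x2 = 58/15.

x1 = 22/5, x2 = 58/15, maximum Z = -10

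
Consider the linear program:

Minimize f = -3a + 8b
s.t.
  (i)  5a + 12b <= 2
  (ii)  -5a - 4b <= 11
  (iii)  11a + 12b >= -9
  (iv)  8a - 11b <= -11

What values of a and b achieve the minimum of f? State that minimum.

a = -33/31, b = 7/31, minimum f = 5

Vertices and f = -3a + 8b:
  (-11/6, 67/72) → f = 233/18
  (-110/151, 71/151) → f = 898/151
  (-33/31, 7/31) → f = 5

The binding constraints are 11a + 12b = -9 and 8a - 11b = -11.
Solving simultaneously gives a = -33/31, b = 7/31.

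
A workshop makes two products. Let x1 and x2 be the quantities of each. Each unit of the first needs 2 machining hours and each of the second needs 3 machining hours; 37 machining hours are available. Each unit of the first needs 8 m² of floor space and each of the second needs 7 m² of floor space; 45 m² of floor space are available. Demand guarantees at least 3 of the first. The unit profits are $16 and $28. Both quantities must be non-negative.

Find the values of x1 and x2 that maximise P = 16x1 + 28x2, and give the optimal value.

x1 = 3, x2 = 3, maximum P = 132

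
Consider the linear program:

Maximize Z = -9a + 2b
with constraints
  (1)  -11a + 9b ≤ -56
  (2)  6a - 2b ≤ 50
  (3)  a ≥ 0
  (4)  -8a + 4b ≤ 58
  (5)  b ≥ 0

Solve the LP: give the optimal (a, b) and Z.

Vertices and Z = -9a + 2b:
  (169/16, 107/16) → Z = -1307/16
  (56/11, 0) → Z = -504/11
  (25/3, 0) → Z = -75

The optimum lies where -11a + 9b = -56 and b = 0.
Solving simultaneously gives a = 56/11, b = 0.

a = 56/11, b = 0, maximum Z = -504/11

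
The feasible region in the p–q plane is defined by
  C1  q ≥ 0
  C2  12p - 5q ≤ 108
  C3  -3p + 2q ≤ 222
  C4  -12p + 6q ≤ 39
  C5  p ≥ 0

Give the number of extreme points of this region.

4

The feasible vertices (each the meet of two boundaries and inside every other half-plane) are:
  (9, 0)
  (0, 0)
  (281/4, 147)
  (0, 13/2)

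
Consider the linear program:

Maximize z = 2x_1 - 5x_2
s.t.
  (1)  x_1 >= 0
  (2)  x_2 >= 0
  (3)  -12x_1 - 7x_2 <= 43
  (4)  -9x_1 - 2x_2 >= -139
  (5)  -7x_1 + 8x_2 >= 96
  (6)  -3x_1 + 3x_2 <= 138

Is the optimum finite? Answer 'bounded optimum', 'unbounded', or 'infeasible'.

bounded optimum

Feasible corners and z = 2x_1 - 5x_2:
  (0, 12) → z = -60
  (0, 46) → z = -230
  (460/43, 1837/86) → z = -7345/86
  (47/11, 553/11) → z = -2671/11
The feasible region has finitely many vertices and no improving ray; the maximum is -60 at (0, 12).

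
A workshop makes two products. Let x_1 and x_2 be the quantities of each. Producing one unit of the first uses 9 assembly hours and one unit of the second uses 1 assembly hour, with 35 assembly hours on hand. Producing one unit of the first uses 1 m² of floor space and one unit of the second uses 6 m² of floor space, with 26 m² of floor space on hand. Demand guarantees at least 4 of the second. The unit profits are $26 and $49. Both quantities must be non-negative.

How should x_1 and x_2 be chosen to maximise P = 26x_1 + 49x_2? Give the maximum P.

x_1 = 2, x_2 = 4, maximum P = 248

Vertices and P = 26x_1 + 49x_2:
  (0, 13/3) → P = 637/3
  (0, 4) → P = 196
  (2, 4) → P = 248

The optimum lies where x_1 + 6x_2 = 26 and x_2 = 4.
Solving simultaneously gives x_1 = 2, x_2 = 4.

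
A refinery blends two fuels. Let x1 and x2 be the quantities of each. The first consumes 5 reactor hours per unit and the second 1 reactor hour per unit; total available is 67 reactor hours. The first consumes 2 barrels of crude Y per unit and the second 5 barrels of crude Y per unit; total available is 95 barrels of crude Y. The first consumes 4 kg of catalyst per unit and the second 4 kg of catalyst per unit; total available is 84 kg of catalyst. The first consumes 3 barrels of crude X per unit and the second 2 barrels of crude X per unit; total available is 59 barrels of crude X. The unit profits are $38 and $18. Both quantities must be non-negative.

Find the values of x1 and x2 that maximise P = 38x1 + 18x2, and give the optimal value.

Vertices and P = 38x1 + 18x2:
  (0, 0) → P = 0
  (0, 19) → P = 342
  (67/5, 0) → P = 2546/5
  (23/2, 19/2) → P = 608
  (10/3, 53/3) → P = 1334/3

The binding constraints are 5x1 + x2 = 67 and 4x1 + 4x2 = 84.
Solving simultaneously gives x1 = 23/2, x2 = 19/2.

x1 = 23/2, x2 = 19/2, maximum P = 608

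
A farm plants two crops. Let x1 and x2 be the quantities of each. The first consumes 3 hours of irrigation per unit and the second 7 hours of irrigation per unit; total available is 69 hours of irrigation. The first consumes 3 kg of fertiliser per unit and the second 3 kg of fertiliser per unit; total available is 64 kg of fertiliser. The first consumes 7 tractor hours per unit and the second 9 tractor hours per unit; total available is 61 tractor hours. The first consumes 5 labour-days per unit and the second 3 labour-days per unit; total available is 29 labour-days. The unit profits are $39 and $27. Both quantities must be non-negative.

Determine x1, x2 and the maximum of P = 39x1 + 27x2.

x1 = 13/4, x2 = 17/4, maximum P = 483/2

Vertices and P = 39x1 + 27x2:
  (0, 0) → P = 0
  (0, 61/9) → P = 183
  (29/5, 0) → P = 1131/5
  (13/4, 17/4) → P = 483/2

At the optimal vertex, 7x1 + 9x2 = 61 and 5x1 + 3x2 = 29.
Solving simultaneously gives x1 = 13/4, x2 = 17/4.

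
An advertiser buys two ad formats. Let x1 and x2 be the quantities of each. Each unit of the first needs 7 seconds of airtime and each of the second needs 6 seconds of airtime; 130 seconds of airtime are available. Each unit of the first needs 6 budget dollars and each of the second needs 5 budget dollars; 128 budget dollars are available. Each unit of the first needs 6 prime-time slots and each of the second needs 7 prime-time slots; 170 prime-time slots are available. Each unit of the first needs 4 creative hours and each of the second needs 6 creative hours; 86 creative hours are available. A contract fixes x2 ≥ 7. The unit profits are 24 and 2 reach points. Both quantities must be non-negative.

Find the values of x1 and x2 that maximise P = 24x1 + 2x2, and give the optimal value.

Corner points and P = 24x1 + 2x2:
  (0, 43/3) → P = 86/3
  (0, 7) → P = 14
  (11, 7) → P = 278

At the optimal vertex, 4x1 + 6x2 = 86 and x2 = 7.
Solving simultaneously gives x1 = 11, x2 = 7.

x1 = 11, x2 = 7, maximum P = 278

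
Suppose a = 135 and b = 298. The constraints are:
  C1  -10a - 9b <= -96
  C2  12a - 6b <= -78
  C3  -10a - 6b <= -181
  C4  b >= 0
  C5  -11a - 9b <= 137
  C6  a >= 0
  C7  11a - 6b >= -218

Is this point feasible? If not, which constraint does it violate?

Constraint C7: 11a - 6b = -303, which is not ≥ -218. All other constraints are satisfied.

not feasible — violates C7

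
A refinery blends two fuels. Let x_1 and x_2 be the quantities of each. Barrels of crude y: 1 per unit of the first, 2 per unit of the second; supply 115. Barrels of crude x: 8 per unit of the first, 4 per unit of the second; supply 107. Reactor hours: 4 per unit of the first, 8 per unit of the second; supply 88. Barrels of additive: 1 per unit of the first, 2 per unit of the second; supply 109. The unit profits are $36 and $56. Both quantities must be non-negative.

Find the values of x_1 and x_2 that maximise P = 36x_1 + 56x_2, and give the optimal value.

At the optimal vertex, 8x_1 + 4x_2 = 107 and 4x_1 + 8x_2 = 88.
Solving simultaneously gives x_1 = 21/2, x_2 = 23/4.

x_1 = 21/2, x_2 = 23/4, maximum P = 700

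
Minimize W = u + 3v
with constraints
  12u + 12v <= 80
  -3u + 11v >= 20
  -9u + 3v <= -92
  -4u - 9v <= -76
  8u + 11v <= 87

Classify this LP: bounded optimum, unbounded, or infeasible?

The boundaries 12u + 12v = 80 and -4u - 9v = -76 meet at (-16/5, 148/15), but that point violates -9u + 3v ≤ -92. Every candidate vertex is excluded by some other constraint, so the feasible region is empty.

infeasible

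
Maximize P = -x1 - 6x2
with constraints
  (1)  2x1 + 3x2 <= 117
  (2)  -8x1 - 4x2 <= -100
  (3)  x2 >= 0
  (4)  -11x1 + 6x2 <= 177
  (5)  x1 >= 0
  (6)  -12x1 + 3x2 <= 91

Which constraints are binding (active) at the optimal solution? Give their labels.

Vertices and P = -x1 - 6x2:
  (117/2, 0) → P = -117/2
  (19/5, 547/15) → P = -1113/5
  (25/2, 0) → P = -25/2
  (0, 25) → P = -150
  (0, 59/2) → P = -177

The maximum is at (25/2, 0). Substituting into each constraint, equality holds for (2) and (3); the remaining constraints have slack.

(2) and (3)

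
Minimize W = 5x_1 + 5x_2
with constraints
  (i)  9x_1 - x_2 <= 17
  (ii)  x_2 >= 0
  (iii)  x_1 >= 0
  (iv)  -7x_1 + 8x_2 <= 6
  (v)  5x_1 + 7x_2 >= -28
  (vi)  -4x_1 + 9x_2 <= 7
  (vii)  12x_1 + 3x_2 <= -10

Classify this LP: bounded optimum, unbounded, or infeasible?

infeasible

The boundaries 9x_1 - x_2 = 17 and x_2 = 0 meet at (17/9, 0), but that point violates 12x_1 + 3x_2 ≤ -10. Every candidate vertex is excluded by some other constraint, so the feasible region is empty.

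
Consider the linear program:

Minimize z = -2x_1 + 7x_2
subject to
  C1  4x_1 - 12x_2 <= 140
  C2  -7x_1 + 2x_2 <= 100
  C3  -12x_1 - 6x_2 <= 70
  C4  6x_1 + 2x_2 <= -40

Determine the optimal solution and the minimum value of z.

x_1 = -25/3, x_2 = 5, minimum z = 155/3

Extreme points and z = -2x_1 + 7x_2:
  (-370/33, 355/33) → z = 1075/11
  (-140/13, 160/13) → z = 1400/13
  (-25/3, 5) → z = 155/3

At the optimal vertex, -12x_1 - 6x_2 = 70 and 6x_1 + 2x_2 = -40.
Solving simultaneously gives x_1 = -25/3, x_2 = 5.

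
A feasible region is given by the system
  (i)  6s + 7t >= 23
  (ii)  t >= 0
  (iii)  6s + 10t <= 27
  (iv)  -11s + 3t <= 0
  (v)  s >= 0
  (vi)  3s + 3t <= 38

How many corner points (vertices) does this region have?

Pairwise boundary intersections that survive every other constraint:
  (23/6, 0)
  (41/18, 4/3)
  (9/2, 0)

3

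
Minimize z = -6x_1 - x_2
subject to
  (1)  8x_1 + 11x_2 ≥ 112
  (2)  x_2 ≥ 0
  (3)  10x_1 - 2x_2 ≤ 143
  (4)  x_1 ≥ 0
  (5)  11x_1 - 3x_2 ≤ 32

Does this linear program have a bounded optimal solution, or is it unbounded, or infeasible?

From the feasible point (0, 112/11), moving in the direction (0, 1) keeps every constraint satisfied while z decreases without bound.

unbounded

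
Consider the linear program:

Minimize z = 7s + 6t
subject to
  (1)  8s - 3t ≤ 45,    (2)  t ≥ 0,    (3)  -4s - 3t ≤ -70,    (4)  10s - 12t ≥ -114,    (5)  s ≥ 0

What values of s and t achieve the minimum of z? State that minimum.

At the optimal vertex, 8s - 3t = 45 and -4s - 3t = -70.
Solving simultaneously gives s = 115/12, t = 95/9.

s = 115/12, t = 95/9, minimum z = 1565/12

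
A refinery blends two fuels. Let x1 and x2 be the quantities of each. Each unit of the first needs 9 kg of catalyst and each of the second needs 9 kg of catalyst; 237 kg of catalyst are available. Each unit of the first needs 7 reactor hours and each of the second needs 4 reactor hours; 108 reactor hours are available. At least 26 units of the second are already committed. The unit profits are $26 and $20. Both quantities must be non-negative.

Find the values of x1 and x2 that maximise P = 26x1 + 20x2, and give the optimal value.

x1 = 1/3, x2 = 26, maximum P = 1586/3

Vertices and P = 26x1 + 20x2:
  (0, 79/3) → P = 1580/3
  (0, 26) → P = 520
  (1/3, 26) → P = 1586/3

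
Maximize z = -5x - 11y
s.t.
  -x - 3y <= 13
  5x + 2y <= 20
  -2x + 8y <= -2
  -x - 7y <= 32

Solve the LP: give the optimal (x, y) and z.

x = -7, y = -2, maximum z = 57

Extreme points and z = -5x - 11y:
  (-7, -2) → z = 57
  (5/4, -19/4) → z = 46
  (41/11, 15/22) → z = -575/22
  (68/11, -60/11) → z = 320/11

The optimum lies where -x - 3y = 13 and -2x + 8y = -2.
Solving simultaneously gives x = -7, y = -2.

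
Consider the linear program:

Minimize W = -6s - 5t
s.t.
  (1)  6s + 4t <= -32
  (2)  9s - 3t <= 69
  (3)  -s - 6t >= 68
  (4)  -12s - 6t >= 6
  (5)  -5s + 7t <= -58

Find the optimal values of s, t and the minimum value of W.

s = 5/2, t = -47/4, minimum W = 175/4

Vertices and W = -6s - 5t:
  (10/3, -13) → W = 45
  (5/2, -47/4) → W = 175/4
  (-128/37, -398/37) → W = 2758/37
The feasible region is unbounded (it extends along (-7, -5), (-1, -3)), but W strictly increases along every unbounded feasible direction, so there is no improving ray and the minimum is attained at a vertex.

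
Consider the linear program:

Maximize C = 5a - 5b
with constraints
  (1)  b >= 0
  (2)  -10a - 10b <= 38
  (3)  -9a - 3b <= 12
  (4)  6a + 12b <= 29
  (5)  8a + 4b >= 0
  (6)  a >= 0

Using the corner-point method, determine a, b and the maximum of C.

a = 29/6, b = 0, maximum C = 145/6

Vertices and C = 5a - 5b:
  (29/6, 0) → C = 145/6
  (0, 0) → C = 0
  (0, 29/12) → C = -145/12

The optimum lies where b = 0 and 6a + 12b = 29.
Solving simultaneously gives a = 29/6, b = 0.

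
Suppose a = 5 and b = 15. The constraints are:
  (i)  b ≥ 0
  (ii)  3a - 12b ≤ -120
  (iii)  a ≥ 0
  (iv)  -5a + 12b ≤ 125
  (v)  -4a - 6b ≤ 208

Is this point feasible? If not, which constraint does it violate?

not feasible — violates (iv)

Constraint (iv): -5a + 12b = 155, which is not ≤ 125. All other constraints are satisfied.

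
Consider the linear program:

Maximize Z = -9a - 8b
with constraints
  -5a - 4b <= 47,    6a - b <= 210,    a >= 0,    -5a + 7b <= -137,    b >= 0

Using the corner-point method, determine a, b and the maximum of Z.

Corner points and Z = -9a - 8b:
  (1333/37, 228/37) → Z = -13821/37
  (35, 0) → Z = -315
  (137/5, 0) → Z = -1233/5

a = 137/5, b = 0, maximum Z = -1233/5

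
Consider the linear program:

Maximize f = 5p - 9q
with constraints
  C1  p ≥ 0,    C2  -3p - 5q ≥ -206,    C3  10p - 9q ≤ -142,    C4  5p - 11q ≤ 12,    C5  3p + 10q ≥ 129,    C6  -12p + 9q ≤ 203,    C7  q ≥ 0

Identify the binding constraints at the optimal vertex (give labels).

C1 and C3

Vertices and f = 5p - 9q:
  (0, 142/9) → f = -142
  (0, 203/9) → f = -203
  (104/7, 226/7) → f = -1514/7
  (839/87, 1027/29) → f = -23534/87

The maximum is at (0, 142/9). Substituting into each constraint, equality holds for C1 and C3; the remaining constraints have slack.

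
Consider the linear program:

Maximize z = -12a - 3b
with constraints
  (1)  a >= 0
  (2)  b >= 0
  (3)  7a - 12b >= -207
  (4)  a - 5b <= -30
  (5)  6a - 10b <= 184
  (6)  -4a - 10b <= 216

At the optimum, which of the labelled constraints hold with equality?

(1) and (4)

Feasible corners and z = -12a - 3b:
  (0, 69/4) → z = -207/4
  (0, 6) → z = -18
  (2139, 1265) → z = -29463
  (61, 91/5) → z = -3933/5

The maximum is at (0, 6). Substituting into each constraint, equality holds for (1) and (4); the remaining constraints have slack.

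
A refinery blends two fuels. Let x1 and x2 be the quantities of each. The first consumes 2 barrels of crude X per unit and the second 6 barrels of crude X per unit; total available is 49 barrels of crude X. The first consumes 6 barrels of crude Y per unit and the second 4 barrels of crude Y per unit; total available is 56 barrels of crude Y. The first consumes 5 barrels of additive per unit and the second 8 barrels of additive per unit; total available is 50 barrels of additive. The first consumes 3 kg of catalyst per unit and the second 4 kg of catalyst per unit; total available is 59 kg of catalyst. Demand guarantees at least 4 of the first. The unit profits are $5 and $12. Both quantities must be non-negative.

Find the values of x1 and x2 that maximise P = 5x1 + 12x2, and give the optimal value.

Vertices and P = 5x1 + 12x2:
  (28/3, 0) → P = 140/3
  (4, 0) → P = 20
  (62/7, 5/7) → P = 370/7
  (4, 15/4) → P = 65

x1 = 4, x2 = 15/4, maximum P = 65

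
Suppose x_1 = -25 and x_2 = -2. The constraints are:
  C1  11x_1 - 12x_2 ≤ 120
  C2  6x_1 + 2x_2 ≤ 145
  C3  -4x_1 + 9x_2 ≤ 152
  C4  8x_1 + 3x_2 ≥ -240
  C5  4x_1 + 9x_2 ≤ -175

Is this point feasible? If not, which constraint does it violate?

Constraint C5: 4x_1 + 9x_2 = -118, which is not ≤ -175. All other constraints are satisfied.

not feasible — violates C5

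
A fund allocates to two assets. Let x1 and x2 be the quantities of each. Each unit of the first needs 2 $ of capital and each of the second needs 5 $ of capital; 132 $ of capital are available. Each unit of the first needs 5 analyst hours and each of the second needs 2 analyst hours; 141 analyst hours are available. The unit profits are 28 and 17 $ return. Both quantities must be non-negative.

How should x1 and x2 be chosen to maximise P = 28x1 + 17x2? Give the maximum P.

The binding constraints are 2x1 + 5x2 = 132 and 5x1 + 2x2 = 141.
Solving simultaneously gives x1 = 21, x2 = 18.

x1 = 21, x2 = 18, maximum P = 894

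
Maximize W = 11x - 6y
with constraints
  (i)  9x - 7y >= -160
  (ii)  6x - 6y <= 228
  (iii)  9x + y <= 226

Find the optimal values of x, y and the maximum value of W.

x = 132/5, y = -58/5, maximum W = 360

Corner points and W = 11x - 6y:
  (-213, -251) → W = -837
  (79/4, 193/4) → W = -289/4
  (132/5, -58/5) → W = 360

At the optimal vertex, 6x - 6y = 228 and 9x + y = 226.
Solving simultaneously gives x = 132/5, y = -58/5.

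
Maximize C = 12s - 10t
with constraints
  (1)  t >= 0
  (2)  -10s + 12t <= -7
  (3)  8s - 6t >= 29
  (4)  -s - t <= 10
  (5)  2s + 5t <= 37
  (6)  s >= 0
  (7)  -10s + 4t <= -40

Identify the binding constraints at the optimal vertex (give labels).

Vertices and C = 12s - 10t:
  (37/2, 0) → C = 222
  (4, 0) → C = 48
  (367/52, 119/26) → C = 506/13
  (31/7, 15/14) → C = 297/7

The maximum is at (37/2, 0). Substituting into each constraint, equality holds for (1) and (5); the remaining constraints have slack.

(1) and (5)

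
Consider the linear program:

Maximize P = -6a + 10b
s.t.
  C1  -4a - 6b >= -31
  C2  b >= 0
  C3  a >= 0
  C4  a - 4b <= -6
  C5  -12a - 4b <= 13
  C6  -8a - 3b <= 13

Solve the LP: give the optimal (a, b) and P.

a = 0, b = 31/6, maximum P = 155/3

Extreme points and P = -6a + 10b:
  (0, 31/6) → P = 155/3
  (4, 5/2) → P = 1
  (0, 3/2) → P = 15

The optimum lies where -4a - 6b = -31 and a = 0.
Solving simultaneously gives a = 0, b = 31/6.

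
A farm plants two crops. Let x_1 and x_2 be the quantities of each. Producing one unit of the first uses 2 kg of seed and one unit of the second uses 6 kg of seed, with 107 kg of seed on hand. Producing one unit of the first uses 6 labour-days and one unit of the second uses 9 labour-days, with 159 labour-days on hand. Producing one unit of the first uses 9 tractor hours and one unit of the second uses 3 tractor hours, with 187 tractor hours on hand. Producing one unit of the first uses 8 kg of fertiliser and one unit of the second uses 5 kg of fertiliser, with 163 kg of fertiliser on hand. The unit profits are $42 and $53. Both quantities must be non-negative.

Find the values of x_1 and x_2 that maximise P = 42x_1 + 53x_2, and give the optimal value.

x_1 = 16, x_2 = 7, maximum P = 1043

Vertices and P = 42x_1 + 53x_2:
  (0, 0) → P = 0
  (0, 53/3) → P = 2809/3
  (163/8, 0) → P = 3423/4
  (16, 7) → P = 1043

The binding constraints are 6x_1 + 9x_2 = 159 and 8x_1 + 5x_2 = 163.
Solving simultaneously gives x_1 = 16, x_2 = 7.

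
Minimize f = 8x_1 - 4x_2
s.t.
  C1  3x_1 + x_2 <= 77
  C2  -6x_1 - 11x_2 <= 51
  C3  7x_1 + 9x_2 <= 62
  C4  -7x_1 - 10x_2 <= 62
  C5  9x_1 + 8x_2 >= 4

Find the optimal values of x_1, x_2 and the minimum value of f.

x_1 = -92/5, x_2 = 106/5, minimum f = -232

Feasible corners and f = 8x_1 - 4x_2:
  (898/27, -205/9) → f = 9644/27
  (631/20, -353/20) → f = 323
  (452/51, -161/17) → f = 5548/51
  (-92/5, 106/5) → f = -232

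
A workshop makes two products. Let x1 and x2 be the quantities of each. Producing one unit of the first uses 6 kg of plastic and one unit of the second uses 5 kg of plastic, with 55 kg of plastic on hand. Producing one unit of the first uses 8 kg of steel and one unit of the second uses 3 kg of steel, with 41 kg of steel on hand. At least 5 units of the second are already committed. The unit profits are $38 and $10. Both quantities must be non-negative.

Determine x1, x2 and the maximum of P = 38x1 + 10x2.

x1 = 13/4, x2 = 5, maximum P = 347/2

Corner points and P = 38x1 + 10x2:
  (0, 11) → P = 110
  (0, 5) → P = 50
  (20/11, 97/11) → P = 1730/11
  (13/4, 5) → P = 347/2

The binding constraints are 8x1 + 3x2 = 41 and x2 = 5.
Solving simultaneously gives x1 = 13/4, x2 = 5.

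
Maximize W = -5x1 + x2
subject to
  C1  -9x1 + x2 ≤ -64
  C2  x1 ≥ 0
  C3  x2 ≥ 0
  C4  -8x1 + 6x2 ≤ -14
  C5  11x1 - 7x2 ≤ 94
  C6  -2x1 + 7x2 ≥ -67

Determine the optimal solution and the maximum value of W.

Vertices and W = -5x1 + x2:
  (64/9, 0) → W = -320/9
  (185/23, 193/23) → W = -732/23
  (94/11, 0) → W = -470/11
  (233/5, 299/5) → W = -866/5

The optimum lies where -9x1 + x2 = -64 and -8x1 + 6x2 = -14.
Solving simultaneously gives x1 = 185/23, x2 = 193/23.

x1 = 185/23, x2 = 193/23, maximum W = -732/23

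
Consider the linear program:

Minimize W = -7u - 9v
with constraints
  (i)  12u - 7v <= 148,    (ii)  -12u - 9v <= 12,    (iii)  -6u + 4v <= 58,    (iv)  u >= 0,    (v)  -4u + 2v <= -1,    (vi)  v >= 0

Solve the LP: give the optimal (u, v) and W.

u = 499/3, v = 264, minimum W = -10621/3

Extreme points and W = -7u - 9v:
  (499/3, 264) → W = -10621/3
  (37/3, 0) → W = -259/3
  (30, 119/2) → W = -1491/2
  (1/4, 0) → W = -7/4

The binding constraints are 12u - 7v = 148 and -6u + 4v = 58.
Solving simultaneously gives u = 499/3, v = 264.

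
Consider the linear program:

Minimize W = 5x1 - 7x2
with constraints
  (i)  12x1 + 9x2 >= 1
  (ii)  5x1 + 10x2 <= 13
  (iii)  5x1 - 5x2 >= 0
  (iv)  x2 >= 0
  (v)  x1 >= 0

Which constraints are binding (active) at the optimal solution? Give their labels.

Extreme points and W = 5x1 - 7x2:
  (1/21, 1/21) → W = -2/21
  (1/12, 0) → W = 5/12
  (13/15, 13/15) → W = -26/15
  (13/5, 0) → W = 13

The minimum is at (13/15, 13/15). Substituting into each constraint, equality holds for (ii) and (iii); the remaining constraints have slack.

(ii) and (iii)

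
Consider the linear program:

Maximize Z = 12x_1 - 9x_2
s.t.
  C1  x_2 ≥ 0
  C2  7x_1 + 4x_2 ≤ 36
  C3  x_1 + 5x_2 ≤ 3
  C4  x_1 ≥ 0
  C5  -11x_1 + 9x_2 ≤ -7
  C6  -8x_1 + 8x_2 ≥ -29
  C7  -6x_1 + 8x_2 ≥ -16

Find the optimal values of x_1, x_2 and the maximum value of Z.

Corner points and Z = 12x_1 - 9x_2:
  (7/11, 0) → Z = 84/11
  (8/3, 0) → Z = 32
  (31/32, 13/32) → Z = 255/32
  (52/19, 1/19) → Z = 615/19

x_1 = 52/19, x_2 = 1/19, maximum Z = 615/19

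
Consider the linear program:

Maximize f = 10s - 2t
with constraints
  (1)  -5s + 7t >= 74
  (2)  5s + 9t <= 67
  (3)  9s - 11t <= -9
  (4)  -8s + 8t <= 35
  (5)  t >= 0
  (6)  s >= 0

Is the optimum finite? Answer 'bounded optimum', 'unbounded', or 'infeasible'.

The boundaries -5s + 7t = 74 and 9s - 11t = -9 meet at (751/8, 621/8), but that point violates 5s + 9t ≤ 67. Every candidate vertex is excluded by some other constraint, so the feasible region is empty.

infeasible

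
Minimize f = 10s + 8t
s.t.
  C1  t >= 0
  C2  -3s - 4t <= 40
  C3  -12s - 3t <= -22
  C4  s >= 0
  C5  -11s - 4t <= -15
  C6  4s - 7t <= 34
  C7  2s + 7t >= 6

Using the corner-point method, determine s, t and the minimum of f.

Vertices and f = 10s + 8t:
  (17/2, 0) → f = 85
  (3, 0) → f = 30
  (0, 22/3) → f = 176/3
  (68/39, 14/39) → f = 264/13
The feasible region is unbounded (it extends along (0, 1), (7, 4)), but f strictly increases along every unbounded feasible direction, so there is no improving ray and the minimum is attained at a vertex.

The optimum lies where -12s - 3t = -22 and 2s + 7t = 6.
Solving simultaneously gives s = 68/39, t = 14/39.

s = 68/39, t = 14/39, minimum f = 264/13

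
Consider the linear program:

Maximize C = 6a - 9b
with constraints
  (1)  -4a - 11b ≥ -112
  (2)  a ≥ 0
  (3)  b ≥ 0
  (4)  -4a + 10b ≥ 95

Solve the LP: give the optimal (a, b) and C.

Feasible corners and C = 6a - 9b:
  (0, 112/11) → C = -1008/11
  (25/28, 69/7) → C = -1167/14
  (0, 19/2) → C = -171/2

a = 25/28, b = 69/7, maximum C = -1167/14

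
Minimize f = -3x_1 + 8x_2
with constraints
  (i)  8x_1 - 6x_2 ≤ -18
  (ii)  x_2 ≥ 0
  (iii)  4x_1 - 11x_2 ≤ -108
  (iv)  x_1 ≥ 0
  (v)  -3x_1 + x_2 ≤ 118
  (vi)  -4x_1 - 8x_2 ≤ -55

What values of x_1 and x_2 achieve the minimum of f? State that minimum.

x_1 = 225/32, x_2 = 99/8, minimum f = 2493/32

Feasible corners and f = -3x_1 + 8x_2:
  (225/32, 99/8) → f = 2493/32
  (0, 108/11) → f = 864/11
  (0, 118) → f = 944
The feasible region is unbounded (it extends along (1, 3), (3, 4)), but f strictly increases along every unbounded feasible direction, so there is no improving ray and the minimum is attained at a vertex.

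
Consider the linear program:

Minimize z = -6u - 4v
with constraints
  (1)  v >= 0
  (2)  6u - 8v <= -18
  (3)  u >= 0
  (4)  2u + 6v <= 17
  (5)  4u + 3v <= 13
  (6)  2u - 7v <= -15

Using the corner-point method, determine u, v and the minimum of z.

Vertices and z = -6u - 4v:
  (0, 9/4) → z = -9
  (7/13, 69/26) → z = -180/13
  (0, 17/6) → z = -34/3

The optimum lies where 6u - 8v = -18 and 2u + 6v = 17.
Solving simultaneously gives u = 7/13, v = 69/26.

u = 7/13, v = 69/26, minimum z = -180/13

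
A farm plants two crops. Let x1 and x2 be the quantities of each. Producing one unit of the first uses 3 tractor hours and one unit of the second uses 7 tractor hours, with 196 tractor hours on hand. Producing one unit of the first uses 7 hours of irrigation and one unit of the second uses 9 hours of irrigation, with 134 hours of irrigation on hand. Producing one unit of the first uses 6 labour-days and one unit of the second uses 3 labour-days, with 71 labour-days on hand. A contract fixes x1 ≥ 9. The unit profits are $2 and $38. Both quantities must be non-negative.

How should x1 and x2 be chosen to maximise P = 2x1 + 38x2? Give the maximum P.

x1 = 9, x2 = 17/3, maximum P = 700/3

Feasible corners and P = 2x1 + 38x2:
  (71/6, 0) → P = 71/3
  (9, 0) → P = 18
  (9, 17/3) → P = 700/3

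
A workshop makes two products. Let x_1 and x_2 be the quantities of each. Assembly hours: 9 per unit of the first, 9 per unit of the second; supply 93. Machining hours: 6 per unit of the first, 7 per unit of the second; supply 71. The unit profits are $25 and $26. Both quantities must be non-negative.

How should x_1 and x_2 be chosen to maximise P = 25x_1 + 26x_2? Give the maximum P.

Corner points and P = 25x_1 + 26x_2:
  (0, 0) → P = 0
  (0, 71/7) → P = 1846/7
  (31/3, 0) → P = 775/3
  (4/3, 9) → P = 802/3

x_1 = 4/3, x_2 = 9, maximum P = 802/3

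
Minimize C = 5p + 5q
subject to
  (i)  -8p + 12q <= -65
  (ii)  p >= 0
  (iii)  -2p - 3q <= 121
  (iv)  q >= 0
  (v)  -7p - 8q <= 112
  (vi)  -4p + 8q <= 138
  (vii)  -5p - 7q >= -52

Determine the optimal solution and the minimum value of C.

p = 65/8, q = 0, minimum C = 325/8

Feasible corners and C = 5p + 5q:
  (65/8, 0) → C = 325/8
  (1079/116, 91/116) → C = 2925/58
  (52/5, 0) → C = 52

The optimum lies where -8p + 12q = -65 and q = 0.
Solving simultaneously gives p = 65/8, q = 0.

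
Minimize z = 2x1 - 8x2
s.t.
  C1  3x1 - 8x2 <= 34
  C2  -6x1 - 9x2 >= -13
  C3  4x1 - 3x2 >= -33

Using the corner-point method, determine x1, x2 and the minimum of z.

Vertices and z = 2x1 - 8x2:
  (82/15, -11/5) → z = 428/15
  (-366/23, -235/23) → z = 1148/23
  (-43/9, 125/27) → z = -1258/27

The optimum lies where -6x1 - 9x2 = -13 and 4x1 - 3x2 = -33.
Solving simultaneously gives x1 = -43/9, x2 = 125/27.

x1 = -43/9, x2 = 125/27, minimum z = -1258/27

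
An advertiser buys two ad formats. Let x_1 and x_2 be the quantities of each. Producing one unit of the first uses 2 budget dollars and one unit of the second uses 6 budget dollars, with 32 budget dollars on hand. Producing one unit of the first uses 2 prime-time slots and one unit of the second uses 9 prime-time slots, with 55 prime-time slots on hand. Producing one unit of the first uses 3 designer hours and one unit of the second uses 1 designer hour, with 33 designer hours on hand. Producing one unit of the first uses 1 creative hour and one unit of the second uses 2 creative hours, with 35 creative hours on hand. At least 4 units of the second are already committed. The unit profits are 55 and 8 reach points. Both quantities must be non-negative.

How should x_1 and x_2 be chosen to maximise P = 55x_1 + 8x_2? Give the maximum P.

x_1 = 4, x_2 = 4, maximum P = 252

Corner points and P = 55x_1 + 8x_2:
  (0, 16/3) → P = 128/3
  (0, 4) → P = 32
  (4, 4) → P = 252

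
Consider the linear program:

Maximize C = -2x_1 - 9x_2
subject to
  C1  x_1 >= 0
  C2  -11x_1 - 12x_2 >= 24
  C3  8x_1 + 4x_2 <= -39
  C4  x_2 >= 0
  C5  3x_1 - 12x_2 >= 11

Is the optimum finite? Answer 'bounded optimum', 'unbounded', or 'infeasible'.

infeasible

The boundaries x_1 = 0 and 8x_1 + 4x_2 = -39 meet at (0, -39/4), but that point violates x_2 ≥ 0. Every candidate vertex is excluded by some other constraint, so the feasible region is empty.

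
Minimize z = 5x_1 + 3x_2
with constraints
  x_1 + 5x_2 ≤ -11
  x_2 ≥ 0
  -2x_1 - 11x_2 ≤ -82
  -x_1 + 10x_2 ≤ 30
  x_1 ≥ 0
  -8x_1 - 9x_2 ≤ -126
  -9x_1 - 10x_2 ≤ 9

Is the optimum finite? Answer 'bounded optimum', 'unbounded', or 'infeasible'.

infeasible

The boundaries x_2 = 0 and -2x_1 - 11x_2 = -82 meet at (41, 0), but that point violates x_1 + 5x_2 ≤ -11. Every candidate vertex is excluded by some other constraint, so the feasible region is empty.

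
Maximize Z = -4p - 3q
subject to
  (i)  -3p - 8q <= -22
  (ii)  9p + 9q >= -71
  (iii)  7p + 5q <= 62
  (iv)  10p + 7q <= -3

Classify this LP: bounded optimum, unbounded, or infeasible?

From the feasible point (-766/45, 137/15), moving in the direction (-9, 9) keeps every constraint satisfied while Z increases without bound.

unbounded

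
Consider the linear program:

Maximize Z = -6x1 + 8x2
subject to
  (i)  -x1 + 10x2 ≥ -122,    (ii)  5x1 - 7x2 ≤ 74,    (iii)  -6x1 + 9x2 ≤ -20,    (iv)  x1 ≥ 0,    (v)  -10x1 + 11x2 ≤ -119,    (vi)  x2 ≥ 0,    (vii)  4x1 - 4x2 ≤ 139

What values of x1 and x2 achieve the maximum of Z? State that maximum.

x1 = 851/24, x2 = 257/12, maximum Z = -497/12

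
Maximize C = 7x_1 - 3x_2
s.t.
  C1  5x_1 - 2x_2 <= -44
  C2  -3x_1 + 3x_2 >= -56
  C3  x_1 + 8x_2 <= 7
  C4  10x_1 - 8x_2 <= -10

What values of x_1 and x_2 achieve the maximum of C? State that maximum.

x_1 = -83/5, x_2 = -39/2, maximum C = -577/10

Vertices and C = 7x_1 - 3x_2:
  (-169/21, 79/42) → C = -2603/42
  (-83/5, -39/2) → C = -577/10
  (-239/3, -295/3) → C = -788/3
The feasible region is unbounded (it extends along (-1, -1), (-8, 1)), but C strictly decreases along every unbounded feasible direction, so there is no improving ray and the maximum is attained at a vertex.

At the optimal vertex, 5x_1 - 2x_2 = -44 and 10x_1 - 8x_2 = -10.
Solving simultaneously gives x_1 = -83/5, x_2 = -39/2.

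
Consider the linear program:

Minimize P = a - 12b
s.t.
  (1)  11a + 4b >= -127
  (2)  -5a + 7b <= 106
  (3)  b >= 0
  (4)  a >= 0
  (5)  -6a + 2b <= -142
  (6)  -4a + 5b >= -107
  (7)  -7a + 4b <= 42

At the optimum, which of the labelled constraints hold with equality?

(2) and (6)

Corner points and P = a - 12b:
  (603/16, 673/16) → P = -7473/16
  (1279/3, 959/3) → P = -10229/3
  (71/3, 0) → P = 71/3
  (107/4, 0) → P = 107/4

The minimum is at (1279/3, 959/3). Substituting into each constraint, equality holds for (2) and (6); the remaining constraints have slack.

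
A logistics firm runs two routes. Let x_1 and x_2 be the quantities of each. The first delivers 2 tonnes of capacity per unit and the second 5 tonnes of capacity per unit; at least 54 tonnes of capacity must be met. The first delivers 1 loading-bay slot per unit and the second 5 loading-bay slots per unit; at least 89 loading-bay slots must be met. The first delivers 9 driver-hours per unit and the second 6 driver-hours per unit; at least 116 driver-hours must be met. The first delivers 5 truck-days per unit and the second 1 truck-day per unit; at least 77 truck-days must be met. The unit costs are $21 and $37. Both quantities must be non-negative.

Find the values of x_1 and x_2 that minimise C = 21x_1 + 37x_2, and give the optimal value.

x_1 = 37/3, x_2 = 46/3, minimum C = 2479/3

Vertices and C = 21x_1 + 37x_2:
  (0, 77) → C = 2849
  (89, 0) → C = 1869
  (37/3, 46/3) → C = 2479/3
The feasible region is unbounded (it extends along (0, 1), (1, 0)), but C strictly increases along every unbounded feasible direction, so there is no improving ray and the minimum is attained at a vertex.

The optimum lies where x_1 + 5x_2 = 89 and 5x_1 + x_2 = 77.
Solving simultaneously gives x_1 = 37/3, x_2 = 46/3.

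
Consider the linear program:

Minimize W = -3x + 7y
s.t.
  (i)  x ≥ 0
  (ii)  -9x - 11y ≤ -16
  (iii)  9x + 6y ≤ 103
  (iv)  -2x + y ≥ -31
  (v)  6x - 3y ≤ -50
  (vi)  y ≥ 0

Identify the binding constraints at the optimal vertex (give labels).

(i) and (v)

Corner points and W = -3x + 7y:
  (0, 103/6) → W = 721/6
  (0, 50/3) → W = 350/3
  (1/7, 356/21) → W = 2483/21

The minimum is at (0, 50/3). Substituting into each constraint, equality holds for (i) and (v); the remaining constraints have slack.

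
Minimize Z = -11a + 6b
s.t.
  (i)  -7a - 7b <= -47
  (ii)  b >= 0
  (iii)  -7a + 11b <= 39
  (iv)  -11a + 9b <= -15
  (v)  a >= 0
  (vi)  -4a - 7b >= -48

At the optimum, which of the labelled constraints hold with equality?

Feasible corners and Z = -11a + 6b:
  (47/7, 0) → Z = -517/7
  (132/35, 103/35) → Z = -834/35
  (12, 0) → Z = -132
  (537/113, 468/113) → Z = -3099/113

The minimum is at (12, 0). Substituting into each constraint, equality holds for (ii) and (vi); the remaining constraints have slack.

(ii) and (vi)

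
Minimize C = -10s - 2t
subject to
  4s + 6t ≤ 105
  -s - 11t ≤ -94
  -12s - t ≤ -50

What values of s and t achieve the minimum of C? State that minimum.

s = 591/38, t = 271/38, minimum C = -3226/19

Extreme points and C = -10s - 2t:
  (591/38, 271/38) → C = -3226/19
  (195/68, 265/17) → C = -2035/34
  (456/131, 1078/131) → C = -6716/131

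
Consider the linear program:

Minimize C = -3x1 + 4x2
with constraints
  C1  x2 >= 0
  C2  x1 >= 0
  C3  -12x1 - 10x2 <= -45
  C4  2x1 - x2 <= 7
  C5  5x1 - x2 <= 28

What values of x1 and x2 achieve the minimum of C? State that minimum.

x1 = 115/32, x2 = 3/16, minimum C = -321/32

Extreme points and C = -3x1 + 4x2:
  (0, 9/2) → C = 18
  (115/32, 3/16) → C = -321/32
  (7, 7) → C = 7
The feasible region is unbounded (it extends along (0, 1), (1, 5)), but C strictly increases along every unbounded feasible direction, so there is no improving ray and the minimum is attained at a vertex.

At the optimal vertex, -12x1 - 10x2 = -45 and 2x1 - x2 = 7.
Solving simultaneously gives x1 = 115/32, x2 = 3/16.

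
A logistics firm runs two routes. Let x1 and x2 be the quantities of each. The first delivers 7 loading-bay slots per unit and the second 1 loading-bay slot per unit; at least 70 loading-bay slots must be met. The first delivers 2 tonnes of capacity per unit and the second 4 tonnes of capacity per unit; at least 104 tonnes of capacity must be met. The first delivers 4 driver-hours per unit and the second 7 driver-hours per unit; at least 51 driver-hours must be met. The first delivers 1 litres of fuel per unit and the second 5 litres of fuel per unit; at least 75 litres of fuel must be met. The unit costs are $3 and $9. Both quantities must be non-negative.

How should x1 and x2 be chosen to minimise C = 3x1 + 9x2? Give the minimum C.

The feasible region is unbounded (it extends along (0, 1), (1, 0)), but C strictly increases along every unbounded feasible direction, so there is no improving ray and the minimum is attained at a vertex.

x1 = 110/3, x2 = 23/3, minimum C = 179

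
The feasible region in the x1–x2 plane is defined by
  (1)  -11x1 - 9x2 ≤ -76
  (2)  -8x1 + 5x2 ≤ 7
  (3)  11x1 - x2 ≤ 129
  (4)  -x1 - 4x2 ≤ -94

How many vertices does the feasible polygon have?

Of the 6 pairwise boundary intersections, those satisfying every inequality are:
  (652/47, 1109/47)
  (442/37, 759/37)
  (122/9, 181/9)

3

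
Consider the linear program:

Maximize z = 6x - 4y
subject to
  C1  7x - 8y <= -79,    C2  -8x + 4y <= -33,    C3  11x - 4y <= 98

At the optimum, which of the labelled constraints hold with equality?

Feasible corners and z = 6x - 4y:
  (145/9, 863/36) → z = 7/9
  (55/3, 311/12) → z = 19/3
  (65/3, 421/12) → z = -31/3

The maximum is at (55/3, 311/12). Substituting into each constraint, equality holds for C1 and C3; the remaining constraints have slack.

C1 and C3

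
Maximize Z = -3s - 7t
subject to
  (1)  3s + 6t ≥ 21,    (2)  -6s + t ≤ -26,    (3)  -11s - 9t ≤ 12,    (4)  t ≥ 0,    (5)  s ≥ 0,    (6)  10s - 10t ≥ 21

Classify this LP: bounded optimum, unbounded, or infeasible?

Vertices and Z = -3s - 7t:
  (59/13, 16/13) → Z = -289/13
  (7, 0) → Z = -21
  (239/50, 67/25) → Z = -331/10
The feasible region has finitely many vertices and no improving ray; the maximum is -21 at (7, 0).

bounded optimum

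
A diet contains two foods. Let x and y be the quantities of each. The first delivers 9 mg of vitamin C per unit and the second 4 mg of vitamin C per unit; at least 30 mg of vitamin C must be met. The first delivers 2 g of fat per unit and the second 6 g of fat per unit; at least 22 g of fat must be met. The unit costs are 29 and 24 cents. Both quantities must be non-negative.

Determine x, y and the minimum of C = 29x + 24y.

The feasible region is unbounded (it extends along (0, 1), (1, 0)), but C strictly increases along every unbounded feasible direction, so there is no improving ray and the minimum is attained at a vertex.

x = 2, y = 3, minimum C = 130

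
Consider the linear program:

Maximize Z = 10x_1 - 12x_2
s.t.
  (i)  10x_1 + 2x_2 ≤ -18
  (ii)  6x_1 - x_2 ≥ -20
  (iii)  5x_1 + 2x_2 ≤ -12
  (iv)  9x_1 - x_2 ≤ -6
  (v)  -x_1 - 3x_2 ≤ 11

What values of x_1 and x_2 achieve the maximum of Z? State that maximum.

x_1 = -8/7, x_2 = -23/7, maximum Z = 28

The binding constraints are 10x_1 + 2x_2 = -18 and -x_1 - 3x_2 = 11.
Solving simultaneously gives x_1 = -8/7, x_2 = -23/7.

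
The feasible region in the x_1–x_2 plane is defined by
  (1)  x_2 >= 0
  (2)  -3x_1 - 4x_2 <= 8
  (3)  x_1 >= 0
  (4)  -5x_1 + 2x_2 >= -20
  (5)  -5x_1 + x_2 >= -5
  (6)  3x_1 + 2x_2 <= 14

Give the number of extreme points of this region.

4

The feasible vertices (each the meet of two boundaries and inside every other half-plane) are:
  (0, 0)
  (1, 0)
  (0, 7)
  (24/13, 55/13)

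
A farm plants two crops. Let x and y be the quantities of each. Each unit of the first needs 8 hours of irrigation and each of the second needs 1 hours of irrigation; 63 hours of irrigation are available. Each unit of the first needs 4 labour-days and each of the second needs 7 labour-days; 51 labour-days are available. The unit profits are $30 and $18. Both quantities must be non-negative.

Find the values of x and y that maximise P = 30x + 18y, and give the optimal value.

x = 15/2, y = 3, maximum P = 279

Feasible corners and P = 30x + 18y:
  (0, 0) → P = 0
  (0, 51/7) → P = 918/7
  (63/8, 0) → P = 945/4
  (15/2, 3) → P = 279

The optimum lies where 8x + y = 63 and 4x + 7y = 51.
Solving simultaneously gives x = 15/2, y = 3.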